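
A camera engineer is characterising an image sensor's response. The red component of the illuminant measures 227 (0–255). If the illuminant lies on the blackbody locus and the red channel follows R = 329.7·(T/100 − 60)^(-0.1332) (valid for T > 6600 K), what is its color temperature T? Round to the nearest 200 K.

7600 K

(t − 60)^(-0.1332) = 227/329.7 = 0.68850.
t − 60 = 0.68850^(1/-0.1332) = 0.68850^(-7.508) = 16.478, so t = 76.478.
T = 100·t = 7648 K → 7600 K to the nearest 200 K.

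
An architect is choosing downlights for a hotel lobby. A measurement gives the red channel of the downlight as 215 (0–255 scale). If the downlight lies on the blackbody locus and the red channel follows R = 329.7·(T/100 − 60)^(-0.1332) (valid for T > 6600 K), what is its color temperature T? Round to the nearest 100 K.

8500 K

(t − 60)^(-0.1332) = 215/329.7 = 0.65211.
t − 60 = 0.65211^(1/-0.1332) = 0.65211^(-7.508) = 24.774, so t = 84.774.
T = 100·t = 8477 K → 8500 K to the nearest 100 K.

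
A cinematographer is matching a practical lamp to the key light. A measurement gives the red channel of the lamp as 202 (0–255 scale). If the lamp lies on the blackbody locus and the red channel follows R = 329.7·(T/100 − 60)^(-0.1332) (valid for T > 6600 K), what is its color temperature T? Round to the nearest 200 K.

10000 K

(t − 60)^(-0.1332) = 202/329.7 = 0.61268.
t − 60 = 0.61268^(1/-0.1332) = 0.61268^(-7.508) = 39.569, so t = 99.569.
T = 100·t = 9957 K → 10000 K to the nearest 200 K.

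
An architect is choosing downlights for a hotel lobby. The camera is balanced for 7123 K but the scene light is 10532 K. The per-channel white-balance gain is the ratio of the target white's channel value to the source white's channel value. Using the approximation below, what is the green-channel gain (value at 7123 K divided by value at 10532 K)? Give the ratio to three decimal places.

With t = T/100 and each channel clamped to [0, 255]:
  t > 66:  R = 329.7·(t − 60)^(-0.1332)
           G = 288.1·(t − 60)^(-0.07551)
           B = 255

At 10532 K (t = 105.32):
  G = 288.1·(105.32 − 60)^(-0.07551) = 288.1·45.32^(-0.07551) = 288.1·0.74978 = 216.011.
At 7123 K (t = 71.23):
  G = 288.1·(71.23 − 60)^(-0.07551) = 288.1·11.23^(-0.07551) = 288.1·0.83308 = 240.010.
Gain = 240.010 / 216.011 = 1.1111 → 1.111.

1.111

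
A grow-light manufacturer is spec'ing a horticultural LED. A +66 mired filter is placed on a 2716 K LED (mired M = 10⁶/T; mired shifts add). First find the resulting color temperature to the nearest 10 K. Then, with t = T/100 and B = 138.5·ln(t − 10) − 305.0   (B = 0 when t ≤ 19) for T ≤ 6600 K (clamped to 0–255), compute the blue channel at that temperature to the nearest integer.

M_in = 10⁶/2716 = 368.19; M_out = 368.19 + (+66) = 434.19.
T_out = 10⁶/434.19 = 2303.1 K → 2300 K; t = 23.
B = 138.5·ln(23 − 10) − 305.0 = 138.5·ln 13 − 305.0 = 138.5·2.5649 − 305.0 = 50.245.
Rounded: 50.

50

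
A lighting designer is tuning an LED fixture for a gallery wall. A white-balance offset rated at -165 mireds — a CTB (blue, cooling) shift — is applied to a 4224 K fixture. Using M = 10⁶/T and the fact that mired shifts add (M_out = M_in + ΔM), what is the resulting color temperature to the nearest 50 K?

13950 K

M_in = 10⁶/4224 = 236.74 mireds.
M_out = 236.74 + (-165) = 71.74 mireds.
T_out = 10⁶/71.74 = 13938.8 K → 13950 K.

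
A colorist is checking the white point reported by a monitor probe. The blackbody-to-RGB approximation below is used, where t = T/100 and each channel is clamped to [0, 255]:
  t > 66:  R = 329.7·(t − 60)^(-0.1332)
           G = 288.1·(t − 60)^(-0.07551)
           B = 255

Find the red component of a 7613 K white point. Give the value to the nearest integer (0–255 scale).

228

t = 7613/100 = 76.13; the t > 66 branch applies.
R = 329.7·(76.13 − 60)^(-0.1332) = 329.7·16.13^(-0.1332) = 329.7·0.69047 = 227.647.
Rounded: 228.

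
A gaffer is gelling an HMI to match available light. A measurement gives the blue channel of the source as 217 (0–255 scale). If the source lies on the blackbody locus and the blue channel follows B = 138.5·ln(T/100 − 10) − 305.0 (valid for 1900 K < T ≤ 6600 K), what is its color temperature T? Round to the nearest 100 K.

5300 K

ln(t − 10) = (217 + 305.0) / 138.5 = 3.7690.
t − 10 = e^3.7690 = 43.335, so t = 53.335.
T = 100·t = 5333 K → 5300 K to the nearest 100 K.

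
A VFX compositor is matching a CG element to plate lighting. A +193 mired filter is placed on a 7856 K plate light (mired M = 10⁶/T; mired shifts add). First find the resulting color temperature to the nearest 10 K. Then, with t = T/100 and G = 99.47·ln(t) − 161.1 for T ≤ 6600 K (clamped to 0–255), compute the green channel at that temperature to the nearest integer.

181

M_in = 10⁶/7856 = 127.29; M_out = 127.29 + (+193) = 320.29.
T_out = 10⁶/320.29 = 3122.2 K → 3120 K; t = 31.2.
G = 99.47·ln 31.2 − 161.1 = 99.47·3.4404 − 161.1 = 181.118.
Rounded: 181.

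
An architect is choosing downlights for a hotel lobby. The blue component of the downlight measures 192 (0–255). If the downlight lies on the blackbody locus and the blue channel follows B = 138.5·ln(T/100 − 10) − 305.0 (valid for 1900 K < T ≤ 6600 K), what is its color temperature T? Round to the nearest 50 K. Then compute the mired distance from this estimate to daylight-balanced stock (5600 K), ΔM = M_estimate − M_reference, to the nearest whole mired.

ln(t − 10) = (192 + 305.0) / 138.5 = 3.5884.
t − 10 = e^3.5884 = 36.178, so t = 46.178.
T = 100·t = 4618 K → 4600 K to the nearest 50 K.
M_estimate = 10⁶/4600 = 217.39; M_reference = 10⁶/5600 = 178.57.
ΔM = 217.39 − 178.57 = 38.82 → +39 mireds.

+39 mireds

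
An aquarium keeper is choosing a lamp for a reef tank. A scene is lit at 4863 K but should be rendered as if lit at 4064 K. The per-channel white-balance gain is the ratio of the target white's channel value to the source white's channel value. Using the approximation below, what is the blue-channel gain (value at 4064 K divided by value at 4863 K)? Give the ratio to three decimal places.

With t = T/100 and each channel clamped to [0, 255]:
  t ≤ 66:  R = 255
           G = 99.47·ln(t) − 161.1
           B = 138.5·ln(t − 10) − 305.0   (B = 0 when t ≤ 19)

At 4863 K (t = 48.63):
  B = 138.5·ln(48.63 − 10) − 305.0 = 138.5·ln 38.63 − 305.0 = 138.5·3.6540 − 305.0 = 201.083.
At 4064 K (t = 40.64):
  B = 138.5·ln(40.64 − 10) − 305.0 = 138.5·ln 30.64 − 305.0 = 138.5·3.4223 − 305.0 = 168.989.
Gain = 168.989 / 201.083 = 0.8404 → 0.840.

0.840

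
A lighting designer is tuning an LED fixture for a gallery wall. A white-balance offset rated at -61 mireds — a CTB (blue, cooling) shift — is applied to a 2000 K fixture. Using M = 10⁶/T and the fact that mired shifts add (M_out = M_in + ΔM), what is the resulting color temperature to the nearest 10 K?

M_in = 10⁶/2000 = 500.00 mireds.
M_out = 500.00 + (-61) = 439.00 mireds.
T_out = 10⁶/439.00 = 2277.9 K → 2280 K.

2280 K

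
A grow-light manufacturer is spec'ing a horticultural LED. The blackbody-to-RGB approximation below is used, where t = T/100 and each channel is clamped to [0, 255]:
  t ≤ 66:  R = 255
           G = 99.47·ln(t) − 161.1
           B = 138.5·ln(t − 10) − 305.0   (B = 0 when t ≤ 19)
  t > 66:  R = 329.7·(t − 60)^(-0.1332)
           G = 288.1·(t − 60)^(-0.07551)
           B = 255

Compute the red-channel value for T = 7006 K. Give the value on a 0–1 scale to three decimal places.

0.951

t = 7006/100 = 70.06; the t > 66 branch applies.
R = 329.7·(70.06 − 60)^(-0.1332) = 329.7·10.06^(-0.1332) = 329.7·0.73528 = 242.422.
On a 0–1 scale: 242.422/255 = 0.9507 → 0.951.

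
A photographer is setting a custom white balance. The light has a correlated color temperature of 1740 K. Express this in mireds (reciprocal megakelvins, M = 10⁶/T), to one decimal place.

M = 10⁶ / 1740 = 574.713 → 574.7 mireds.

574.7 mireds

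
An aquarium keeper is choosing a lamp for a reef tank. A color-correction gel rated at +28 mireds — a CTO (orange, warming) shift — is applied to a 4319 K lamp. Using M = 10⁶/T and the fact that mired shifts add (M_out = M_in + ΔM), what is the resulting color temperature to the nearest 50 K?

M_in = 10⁶/4319 = 231.54 mireds.
M_out = 231.54 + (+28) = 259.54 mireds.
T_out = 10⁶/259.54 = 3853.0 K → 3850 K.

3850 K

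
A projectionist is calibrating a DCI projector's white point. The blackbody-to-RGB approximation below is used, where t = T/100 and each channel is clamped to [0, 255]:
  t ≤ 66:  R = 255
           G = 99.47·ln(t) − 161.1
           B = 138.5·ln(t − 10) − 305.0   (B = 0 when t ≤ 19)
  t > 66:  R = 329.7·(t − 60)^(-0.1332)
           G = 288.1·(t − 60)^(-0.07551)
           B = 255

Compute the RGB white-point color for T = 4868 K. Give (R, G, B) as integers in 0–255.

(255, 225, 201)

t = 4868/100 = 48.68; the t ≤ 66 branch applies.
R = 255 by definition for t ≤ 66.
G = 99.47·ln 48.68 − 161.1 = 99.47·3.8853 − 161.1 = 225.368.
B = 138.5·ln(48.68 − 10) − 305.0 = 138.5·ln 38.68 − 305.0 = 138.5·3.6553 − 305.0 = 201.262.
Rounded: (255, 225, 201).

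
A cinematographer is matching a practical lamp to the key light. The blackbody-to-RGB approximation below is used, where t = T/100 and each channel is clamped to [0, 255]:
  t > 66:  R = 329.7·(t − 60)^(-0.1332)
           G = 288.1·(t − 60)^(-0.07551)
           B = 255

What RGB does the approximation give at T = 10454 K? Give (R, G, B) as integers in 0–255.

t = 10454/100 = 104.54; the t > 66 branch applies.
R = 329.7·(104.54 − 60)^(-0.1332) = 329.7·44.54^(-0.1332) = 329.7·0.60310 = 198.841.
G = 288.1·(104.54 − 60)^(-0.07551) = 288.1·44.54^(-0.07551) = 288.1·0.75076 = 216.295.
B = 255 by definition for t > 66.
Rounded: (199, 216, 255).

(199, 216, 255)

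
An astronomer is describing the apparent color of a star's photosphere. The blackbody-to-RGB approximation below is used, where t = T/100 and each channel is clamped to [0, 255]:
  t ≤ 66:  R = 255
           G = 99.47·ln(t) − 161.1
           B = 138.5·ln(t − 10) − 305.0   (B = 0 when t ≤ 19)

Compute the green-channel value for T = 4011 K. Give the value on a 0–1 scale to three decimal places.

0.808

t = 4011/100 = 40.11; the t ≤ 66 branch applies.
G = 99.47·ln 40.11 − 161.1 = 99.47·3.6916 − 161.1 = 206.106.
On a 0–1 scale: 206.106/255 = 0.8083 → 0.808.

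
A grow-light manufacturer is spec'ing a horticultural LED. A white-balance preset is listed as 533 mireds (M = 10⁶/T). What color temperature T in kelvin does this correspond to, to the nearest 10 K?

1880 K

T = 10⁶ / 533 = 1876.17 K → 1880 K.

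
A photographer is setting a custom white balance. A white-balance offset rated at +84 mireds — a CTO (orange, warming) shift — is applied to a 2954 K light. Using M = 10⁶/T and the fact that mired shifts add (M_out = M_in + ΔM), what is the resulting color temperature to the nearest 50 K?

2350 K

M_in = 10⁶/2954 = 338.52 mireds.
M_out = 338.52 + (+84) = 422.52 mireds.
T_out = 10⁶/422.52 = 2366.7 K → 2350 K.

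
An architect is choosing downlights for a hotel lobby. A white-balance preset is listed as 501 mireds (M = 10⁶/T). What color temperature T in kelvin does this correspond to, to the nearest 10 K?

T = 10⁶ / 501 = 1996.01 K → 2000 K.

2000 K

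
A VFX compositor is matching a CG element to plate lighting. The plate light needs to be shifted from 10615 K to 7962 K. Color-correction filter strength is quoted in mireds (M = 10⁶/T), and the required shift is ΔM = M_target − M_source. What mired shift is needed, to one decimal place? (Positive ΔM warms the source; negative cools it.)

+31.4 mireds

M_source = 10⁶/10615 = 94.206; M_target = 10⁶/7962 = 125.597.
ΔM = 125.597 − 94.206 = 31.390 → +31.4 mireds, a warming shift.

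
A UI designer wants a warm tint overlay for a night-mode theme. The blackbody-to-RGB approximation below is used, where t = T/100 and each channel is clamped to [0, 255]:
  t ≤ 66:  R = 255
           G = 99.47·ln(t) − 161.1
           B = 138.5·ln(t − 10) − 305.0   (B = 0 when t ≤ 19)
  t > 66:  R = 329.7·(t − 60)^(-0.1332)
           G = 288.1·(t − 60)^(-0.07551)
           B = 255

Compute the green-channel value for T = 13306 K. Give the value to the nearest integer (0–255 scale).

t = 13306/100 = 133.06; the t > 66 branch applies.
G = 288.1·(133.06 − 60)^(-0.07551) = 288.1·73.06^(-0.07551) = 288.1·0.72323 = 208.361.
Rounded: 208.

208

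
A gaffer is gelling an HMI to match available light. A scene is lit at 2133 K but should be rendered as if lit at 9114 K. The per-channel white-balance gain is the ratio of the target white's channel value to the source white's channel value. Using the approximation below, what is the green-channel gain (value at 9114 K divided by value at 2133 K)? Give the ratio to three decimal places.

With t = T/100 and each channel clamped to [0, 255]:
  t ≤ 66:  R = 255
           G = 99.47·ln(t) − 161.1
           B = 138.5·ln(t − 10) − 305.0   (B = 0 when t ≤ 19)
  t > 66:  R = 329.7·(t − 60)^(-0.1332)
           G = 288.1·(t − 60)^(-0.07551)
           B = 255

1.551

At 2133 K (t = 21.33):
  G = 99.47·ln 21.33 − 161.1 = 99.47·3.0601 − 161.1 = 143.290.
At 9114 K (t = 91.14):
  G = 288.1·(91.14 − 60)^(-0.07551) = 288.1·31.14^(-0.07551) = 288.1·0.77133 = 222.220.
Gain = 222.220 / 143.290 = 1.5508 → 1.551.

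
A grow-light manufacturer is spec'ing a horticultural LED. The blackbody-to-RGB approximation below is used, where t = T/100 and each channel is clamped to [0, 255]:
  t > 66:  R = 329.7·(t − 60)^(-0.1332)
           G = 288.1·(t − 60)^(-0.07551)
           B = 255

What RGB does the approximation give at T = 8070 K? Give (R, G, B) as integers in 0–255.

t = 8070/100 = 80.7; the t > 66 branch applies.
R = 329.7·(80.7 − 60)^(-0.1332) = 329.7·20.7^(-0.1332) = 329.7·0.66790 = 220.207.
G = 288.1·(80.7 − 60)^(-0.07551) = 288.1·20.7^(-0.07551) = 288.1·0.79548 = 229.179.
B = 255 by definition for t > 66.
Rounded: (220, 229, 255).

(220, 229, 255)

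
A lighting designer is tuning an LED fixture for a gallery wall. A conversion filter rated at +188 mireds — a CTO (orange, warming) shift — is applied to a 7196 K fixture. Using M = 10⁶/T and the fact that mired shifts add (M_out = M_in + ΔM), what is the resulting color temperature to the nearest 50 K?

3050 K

M_in = 10⁶/7196 = 138.97 mireds.
M_out = 138.97 + (+188) = 326.97 mireds.
T_out = 10⁶/326.97 = 3058.4 K → 3050 K.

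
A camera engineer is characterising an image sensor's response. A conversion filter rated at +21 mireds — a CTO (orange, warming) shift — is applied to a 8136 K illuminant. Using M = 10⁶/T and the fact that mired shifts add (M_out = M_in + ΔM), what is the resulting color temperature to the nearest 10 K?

M_in = 10⁶/8136 = 122.91 mireds.
M_out = 122.91 + (+21) = 143.91 mireds.
T_out = 10⁶/143.91 = 6948.8 K → 6950 K.

6950 K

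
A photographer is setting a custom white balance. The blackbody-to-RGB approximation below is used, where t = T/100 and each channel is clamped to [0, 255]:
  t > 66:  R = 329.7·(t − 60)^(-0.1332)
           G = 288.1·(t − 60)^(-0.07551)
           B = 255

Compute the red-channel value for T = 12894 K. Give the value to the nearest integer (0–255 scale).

t = 12894/100 = 128.94; the t > 66 branch applies.
R = 329.7·(128.94 − 60)^(-0.1332) = 329.7·68.94^(-0.1332) = 329.7·0.56900 = 187.601.
Rounded: 188.

188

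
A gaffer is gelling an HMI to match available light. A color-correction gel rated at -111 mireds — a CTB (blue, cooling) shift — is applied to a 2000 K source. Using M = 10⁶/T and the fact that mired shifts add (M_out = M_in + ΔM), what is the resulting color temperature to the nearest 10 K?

M_in = 10⁶/2000 = 500.00 mireds.
M_out = 500.00 + (-111) = 389.00 mireds.
T_out = 10⁶/389.00 = 2570.7 K → 2570 K.

2570 K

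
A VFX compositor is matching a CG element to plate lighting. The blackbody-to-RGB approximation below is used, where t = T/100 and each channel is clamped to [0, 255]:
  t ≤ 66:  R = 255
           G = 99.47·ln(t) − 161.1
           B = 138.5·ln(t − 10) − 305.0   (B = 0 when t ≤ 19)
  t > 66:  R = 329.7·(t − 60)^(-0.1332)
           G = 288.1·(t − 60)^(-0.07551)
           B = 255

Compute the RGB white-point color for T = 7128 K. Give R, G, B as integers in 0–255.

t = 7128/100 = 71.28; the t > 66 branch applies.
R = 329.7·(71.28 − 60)^(-0.1332) = 329.7·11.28^(-0.1332) = 329.7·0.72416 = 238.754.
G = 288.1·(71.28 − 60)^(-0.07551) = 288.1·11.28^(-0.07551) = 288.1·0.83280 = 239.929.
B = 255 by definition for t > 66.
Rounded: (239, 240, 255).

R=239, G=240, B=255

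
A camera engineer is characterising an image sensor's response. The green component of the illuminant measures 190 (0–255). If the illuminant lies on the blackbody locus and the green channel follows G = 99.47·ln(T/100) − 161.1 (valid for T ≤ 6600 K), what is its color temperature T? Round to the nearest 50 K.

ln t = (190 + 161.1) / 99.47 = 3.5297.
t = e^3.5297 = 34.114.
T = 100·t = 3411 K → 3400 K to the nearest 50 K.

3400 K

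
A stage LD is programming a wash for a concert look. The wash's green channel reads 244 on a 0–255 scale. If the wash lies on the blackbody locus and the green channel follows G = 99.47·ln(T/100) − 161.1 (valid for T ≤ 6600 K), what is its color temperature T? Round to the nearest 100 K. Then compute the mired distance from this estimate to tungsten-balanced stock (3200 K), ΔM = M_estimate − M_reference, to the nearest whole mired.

-143 mireds

ln t = (244 + 161.1) / 99.47 = 4.0726.
t = e^4.0726 = 58.709.
T = 100·t = 5871 K → 5900 K to the nearest 100 K.
M_estimate = 10⁶/5900 = 169.49; M_reference = 10⁶/3200 = 312.50.
ΔM = 169.49 − 312.50 = -143.01 → -143 mireds.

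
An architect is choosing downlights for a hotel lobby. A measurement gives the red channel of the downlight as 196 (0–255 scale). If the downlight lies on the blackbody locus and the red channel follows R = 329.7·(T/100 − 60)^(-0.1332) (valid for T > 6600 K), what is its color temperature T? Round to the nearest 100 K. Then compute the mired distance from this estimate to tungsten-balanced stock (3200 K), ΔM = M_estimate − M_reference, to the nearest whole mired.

-222 mireds

(t − 60)^(-0.1332) = 196/329.7 = 0.59448.
t − 60 = 0.59448^(1/-0.1332) = 0.59448^(-7.508) = 49.621, so t = 109.621.
T = 100·t = 10962 K → 11000 K to the nearest 100 K.
M_estimate = 10⁶/11000 = 90.91; M_reference = 10⁶/3200 = 312.50.
ΔM = 90.91 − 312.50 = -221.59 → -222 mireds.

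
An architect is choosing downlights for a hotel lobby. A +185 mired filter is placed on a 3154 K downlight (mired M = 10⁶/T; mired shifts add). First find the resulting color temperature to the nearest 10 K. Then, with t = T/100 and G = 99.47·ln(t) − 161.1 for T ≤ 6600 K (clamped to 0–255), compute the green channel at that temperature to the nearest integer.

M_in = 10⁶/3154 = 317.06; M_out = 317.06 + (+185) = 502.06.
T_out = 10⁶/502.06 = 1991.8 K → 1990 K; t = 19.9.
G = 99.47·ln 19.9 − 161.1 = 99.47·2.9907 − 161.1 = 136.387.
Rounded: 136.

136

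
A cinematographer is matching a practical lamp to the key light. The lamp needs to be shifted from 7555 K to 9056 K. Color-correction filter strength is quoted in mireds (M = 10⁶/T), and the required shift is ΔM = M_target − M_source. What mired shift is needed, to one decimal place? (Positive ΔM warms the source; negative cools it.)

-21.9 mireds

M_source = 10⁶/7555 = 132.363; M_target = 10⁶/9056 = 110.424.
ΔM = 110.424 − 132.363 = -21.939 → -21.9 mireds, a cooling shift.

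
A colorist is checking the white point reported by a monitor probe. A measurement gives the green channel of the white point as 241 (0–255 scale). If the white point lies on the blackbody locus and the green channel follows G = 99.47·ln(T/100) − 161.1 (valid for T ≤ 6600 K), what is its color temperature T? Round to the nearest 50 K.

5700 K

ln t = (241 + 161.1) / 99.47 = 4.0424.
t = e^4.0424 = 56.964.
T = 100·t = 5696 K → 5700 K to the nearest 50 K.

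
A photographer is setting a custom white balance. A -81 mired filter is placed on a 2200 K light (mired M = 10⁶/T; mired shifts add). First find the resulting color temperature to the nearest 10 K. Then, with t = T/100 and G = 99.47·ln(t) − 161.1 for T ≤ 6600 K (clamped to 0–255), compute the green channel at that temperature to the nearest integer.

166

M_in = 10⁶/2200 = 454.55; M_out = 454.55 + (-81) = 373.55.
T_out = 10⁶/373.55 = 2677.1 K → 2680 K; t = 26.8.
G = 99.47·ln 26.8 − 161.1 = 99.47·3.2884 − 161.1 = 165.997.
Rounded: 166.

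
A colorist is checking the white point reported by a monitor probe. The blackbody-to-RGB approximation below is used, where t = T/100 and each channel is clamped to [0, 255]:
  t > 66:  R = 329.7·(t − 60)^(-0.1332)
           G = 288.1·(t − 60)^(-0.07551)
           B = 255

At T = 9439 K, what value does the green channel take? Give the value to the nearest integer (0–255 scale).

t = 9439/100 = 94.39; the t > 66 branch applies.
G = 288.1·(94.39 − 60)^(-0.07551) = 288.1·34.39^(-0.07551) = 288.1·0.76557 = 220.560.
Rounded: 221.

221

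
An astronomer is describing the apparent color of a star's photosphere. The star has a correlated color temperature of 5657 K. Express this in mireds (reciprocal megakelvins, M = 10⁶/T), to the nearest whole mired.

177 mireds

M = 10⁶ / 5657 = 176.772 → 177 mireds.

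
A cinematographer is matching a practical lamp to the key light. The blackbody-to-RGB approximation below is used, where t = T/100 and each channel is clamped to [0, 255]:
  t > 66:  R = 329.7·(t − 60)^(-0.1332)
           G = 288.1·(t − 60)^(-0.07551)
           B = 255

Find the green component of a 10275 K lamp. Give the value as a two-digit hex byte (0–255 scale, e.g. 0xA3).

0xD9

t = 10275/100 = 102.75; the t > 66 branch applies.
G = 288.1·(102.75 − 60)^(-0.07551) = 288.1·42.75^(-0.07551) = 288.1·0.75309 = 216.966.
Rounded: 217; in hex, 0xD9.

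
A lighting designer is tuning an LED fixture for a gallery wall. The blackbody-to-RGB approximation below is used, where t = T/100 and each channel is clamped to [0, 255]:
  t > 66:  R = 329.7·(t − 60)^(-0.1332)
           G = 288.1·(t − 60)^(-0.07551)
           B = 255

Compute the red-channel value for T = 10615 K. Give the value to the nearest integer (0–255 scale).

t = 10615/100 = 106.15; the t > 66 branch applies.
R = 329.7·(106.15 − 60)^(-0.1332) = 329.7·46.15^(-0.1332) = 329.7·0.60025 = 197.902.
Rounded: 198.

198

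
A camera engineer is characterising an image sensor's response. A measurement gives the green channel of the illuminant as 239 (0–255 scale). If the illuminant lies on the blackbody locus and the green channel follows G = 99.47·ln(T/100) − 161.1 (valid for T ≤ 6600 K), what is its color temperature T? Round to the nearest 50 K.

5600 K

ln t = (239 + 161.1) / 99.47 = 4.0223.
t = e^4.0223 = 55.830.
T = 100·t = 5583 K → 5600 K to the nearest 50 K.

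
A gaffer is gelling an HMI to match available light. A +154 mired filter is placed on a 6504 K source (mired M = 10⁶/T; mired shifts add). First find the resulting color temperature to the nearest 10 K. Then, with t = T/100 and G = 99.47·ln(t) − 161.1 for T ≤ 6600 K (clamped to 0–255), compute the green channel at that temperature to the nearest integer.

185

M_in = 10⁶/6504 = 153.75; M_out = 153.75 + (+154) = 307.75.
T_out = 10⁶/307.75 = 3249.4 K → 3250 K; t = 32.5.
G = 99.47·ln 32.5 − 161.1 = 99.47·3.4812 − 161.1 = 185.179.
Rounded: 185.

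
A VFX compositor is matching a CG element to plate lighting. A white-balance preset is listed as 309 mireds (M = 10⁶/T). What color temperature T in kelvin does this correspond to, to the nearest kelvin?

T = 10⁶ / 309 = 3236.25 K → 3236 K.

3236 K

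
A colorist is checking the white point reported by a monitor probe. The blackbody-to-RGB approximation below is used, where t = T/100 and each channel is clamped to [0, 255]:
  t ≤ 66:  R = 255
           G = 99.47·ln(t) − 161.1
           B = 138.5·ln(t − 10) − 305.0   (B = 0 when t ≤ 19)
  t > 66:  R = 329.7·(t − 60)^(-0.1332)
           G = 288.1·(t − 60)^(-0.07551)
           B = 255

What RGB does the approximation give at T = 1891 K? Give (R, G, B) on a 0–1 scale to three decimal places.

(1.000, 0.515, 0.000)

t = 1891/100 = 18.91; the t ≤ 66 branch applies.
R = 255 by definition for t ≤ 66.
G = 99.47·ln 18.91 − 161.1 = 99.47·2.9397 − 161.1 = 131.311.
t = 18.91 ≤ 19, so B = 0.
Dividing each by 255: (1.0000, 0.5149, 0.0000) → (1.000, 0.515, 0.000).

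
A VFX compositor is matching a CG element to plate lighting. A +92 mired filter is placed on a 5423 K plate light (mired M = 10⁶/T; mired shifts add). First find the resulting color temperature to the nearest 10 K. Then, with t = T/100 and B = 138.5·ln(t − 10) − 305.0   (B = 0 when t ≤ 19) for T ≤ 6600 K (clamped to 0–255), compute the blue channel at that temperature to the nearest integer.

M_in = 10⁶/5423 = 184.40; M_out = 184.40 + (+92) = 276.40.
T_out = 10⁶/276.40 = 3617.9 K → 3620 K; t = 36.2.
B = 138.5·ln(36.2 − 10) − 305.0 = 138.5·ln 26.2 − 305.0 = 138.5·3.2658 − 305.0 = 147.308.
Rounded: 147.

147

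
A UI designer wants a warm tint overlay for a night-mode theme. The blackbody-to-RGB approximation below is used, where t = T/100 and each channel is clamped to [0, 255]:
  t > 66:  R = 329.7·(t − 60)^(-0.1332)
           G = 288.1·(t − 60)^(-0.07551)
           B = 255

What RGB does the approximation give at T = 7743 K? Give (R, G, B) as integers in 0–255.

(225, 232, 255)

t = 7743/100 = 77.43; the t > 66 branch applies.
R = 329.7·(77.43 − 60)^(-0.1332) = 329.7·17.43^(-0.1332) = 329.7·0.68338 = 225.309.
G = 288.1·(77.43 − 60)^(-0.07551) = 288.1·17.43^(-0.07551) = 288.1·0.80588 = 232.174.
B = 255 by definition for t > 66.
Rounded: (225, 232, 255).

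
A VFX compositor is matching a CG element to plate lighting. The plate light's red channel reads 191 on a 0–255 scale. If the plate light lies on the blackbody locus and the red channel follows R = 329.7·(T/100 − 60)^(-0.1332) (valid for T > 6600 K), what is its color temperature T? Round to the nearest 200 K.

12000 K

(t − 60)^(-0.1332) = 191/329.7 = 0.57931.
t − 60 = 0.57931^(1/-0.1332) = 0.57931^(-7.508) = 60.245, so t = 120.245.
T = 100·t = 12025 K → 12000 K to the nearest 200 K.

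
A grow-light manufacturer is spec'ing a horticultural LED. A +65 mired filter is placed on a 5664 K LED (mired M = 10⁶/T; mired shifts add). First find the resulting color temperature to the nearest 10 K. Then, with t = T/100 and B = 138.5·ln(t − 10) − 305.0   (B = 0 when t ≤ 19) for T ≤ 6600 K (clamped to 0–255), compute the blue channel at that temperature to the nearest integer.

172

M_in = 10⁶/5664 = 176.55; M_out = 176.55 + (+65) = 241.55.
T_out = 10⁶/241.55 = 4139.9 K → 4140 K; t = 41.4.
B = 138.5·ln(41.4 − 10) − 305.0 = 138.5·ln 31.4 − 305.0 = 138.5·3.4468 − 305.0 = 172.383.
Rounded: 172.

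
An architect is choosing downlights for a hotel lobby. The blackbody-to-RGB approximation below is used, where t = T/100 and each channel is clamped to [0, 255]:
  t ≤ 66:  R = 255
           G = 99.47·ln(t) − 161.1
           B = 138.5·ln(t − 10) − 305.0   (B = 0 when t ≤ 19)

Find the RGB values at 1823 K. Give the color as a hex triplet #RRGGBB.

t = 1823/100 = 18.23; the t ≤ 66 branch applies.
R = 255 by definition for t ≤ 66.
G = 99.47·ln 18.23 − 161.1 = 99.47·2.9031 − 161.1 = 127.668.
t = 18.23 ≤ 19, so B = 0.
Rounded: (255, 128, 0).
In hex: #FF8000.

#FF8000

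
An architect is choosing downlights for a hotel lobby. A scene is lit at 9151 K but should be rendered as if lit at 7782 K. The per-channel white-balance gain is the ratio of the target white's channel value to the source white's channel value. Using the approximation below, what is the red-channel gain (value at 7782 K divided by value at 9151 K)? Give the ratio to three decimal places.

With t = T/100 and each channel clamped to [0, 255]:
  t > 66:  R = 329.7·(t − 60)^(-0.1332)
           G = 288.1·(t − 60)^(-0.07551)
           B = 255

1.079

At 9151 K (t = 91.51):
  R = 329.7·(91.51 − 60)^(-0.1332) = 329.7·31.51^(-0.1332) = 329.7·0.63155 = 208.222.
At 7782 K (t = 77.82):
  R = 329.7·(77.82 − 60)^(-0.1332) = 329.7·17.82^(-0.1332) = 329.7·0.68136 = 224.646.
Gain = 224.646 / 208.222 = 1.0789 → 1.079.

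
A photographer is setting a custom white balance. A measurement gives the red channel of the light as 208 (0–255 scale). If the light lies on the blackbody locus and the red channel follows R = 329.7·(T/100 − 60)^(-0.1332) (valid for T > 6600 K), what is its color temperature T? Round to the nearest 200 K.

9200 K

(t − 60)^(-0.1332) = 208/329.7 = 0.63088.
t − 60 = 0.63088^(1/-0.1332) = 0.63088^(-7.508) = 31.763, so t = 91.763.
T = 100·t = 9176 K → 9200 K to the nearest 200 K.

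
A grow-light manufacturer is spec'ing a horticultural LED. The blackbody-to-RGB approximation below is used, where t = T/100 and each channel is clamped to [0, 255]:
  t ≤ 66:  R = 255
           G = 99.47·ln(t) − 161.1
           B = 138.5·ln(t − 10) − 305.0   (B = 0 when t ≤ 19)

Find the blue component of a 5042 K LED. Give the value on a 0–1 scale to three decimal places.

0.813

t = 5042/100 = 50.42; the t ≤ 66 branch applies.
B = 138.5·ln(50.42 − 10) − 305.0 = 138.5·ln 40.42 − 305.0 = 138.5·3.6993 − 305.0 = 207.356.
On a 0–1 scale: 207.356/255 = 0.8132 → 0.813.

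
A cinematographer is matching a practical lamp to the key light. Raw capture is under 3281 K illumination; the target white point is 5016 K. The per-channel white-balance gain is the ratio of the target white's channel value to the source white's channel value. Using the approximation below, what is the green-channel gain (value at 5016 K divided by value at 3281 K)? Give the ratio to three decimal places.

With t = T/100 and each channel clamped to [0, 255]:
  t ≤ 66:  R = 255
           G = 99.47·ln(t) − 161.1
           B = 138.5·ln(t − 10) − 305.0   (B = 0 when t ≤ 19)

At 3281 K (t = 32.81):
  G = 99.47·ln 32.81 − 161.1 = 99.47·3.4907 − 161.1 = 186.123.
At 5016 K (t = 50.16):
  G = 99.47·ln 50.16 − 161.1 = 99.47·3.9152 − 161.1 = 228.347.
Gain = 228.347 / 186.123 = 1.2269 → 1.227.

1.227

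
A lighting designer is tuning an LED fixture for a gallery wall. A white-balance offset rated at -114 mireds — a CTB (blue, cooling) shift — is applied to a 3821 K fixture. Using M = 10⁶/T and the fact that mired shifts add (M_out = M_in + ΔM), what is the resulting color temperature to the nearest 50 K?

M_in = 10⁶/3821 = 261.71 mireds.
M_out = 261.71 + (-114) = 147.71 mireds.
T_out = 10⁶/147.71 = 6769.9 K → 6750 K.

6750 K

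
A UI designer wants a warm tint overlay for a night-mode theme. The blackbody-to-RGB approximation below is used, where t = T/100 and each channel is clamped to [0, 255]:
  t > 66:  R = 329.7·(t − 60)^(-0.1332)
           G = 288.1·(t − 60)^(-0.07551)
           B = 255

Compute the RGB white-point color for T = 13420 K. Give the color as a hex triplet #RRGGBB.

t = 13420/100 = 134.2; the t > 66 branch applies.
R = 329.7·(134.2 − 60)^(-0.1332) = 329.7·74.2^(-0.1332) = 329.7·0.56346 = 185.772.
G = 288.1·(134.2 − 60)^(-0.07551) = 288.1·74.2^(-0.07551) = 288.1·0.72238 = 208.118.
B = 255 by definition for t > 66.
Rounded: (186, 208, 255).
In hex: #BAD0FF.

#BAD0FF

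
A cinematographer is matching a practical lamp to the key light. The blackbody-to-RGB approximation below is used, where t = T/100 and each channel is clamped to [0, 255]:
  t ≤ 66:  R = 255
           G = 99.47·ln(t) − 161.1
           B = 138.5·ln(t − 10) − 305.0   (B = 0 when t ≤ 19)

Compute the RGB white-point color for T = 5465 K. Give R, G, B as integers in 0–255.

R=255, G=237, B=221

t = 5465/100 = 54.65; the t ≤ 66 branch applies.
R = 255 by definition for t ≤ 66.
G = 99.47·ln 54.65 − 161.1 = 99.47·4.0009 − 161.1 = 236.874.
B = 138.5·ln(54.65 − 10) − 305.0 = 138.5·ln 44.65 − 305.0 = 138.5·3.7989 − 305.0 = 221.141.
Rounded: (255, 237, 221).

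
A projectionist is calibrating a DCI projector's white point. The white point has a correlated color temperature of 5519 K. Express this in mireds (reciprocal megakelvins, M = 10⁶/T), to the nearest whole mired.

M = 10⁶ / 5519 = 181.192 → 181 mireds.

181 mireds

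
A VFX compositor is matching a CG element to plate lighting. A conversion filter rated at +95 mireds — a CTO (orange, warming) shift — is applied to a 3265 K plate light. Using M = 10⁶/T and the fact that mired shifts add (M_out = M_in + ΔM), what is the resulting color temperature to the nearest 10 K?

M_in = 10⁶/3265 = 306.28 mireds.
M_out = 306.28 + (+95) = 401.28 mireds.
T_out = 10⁶/401.28 = 2492.0 K → 2490 K.

2490 K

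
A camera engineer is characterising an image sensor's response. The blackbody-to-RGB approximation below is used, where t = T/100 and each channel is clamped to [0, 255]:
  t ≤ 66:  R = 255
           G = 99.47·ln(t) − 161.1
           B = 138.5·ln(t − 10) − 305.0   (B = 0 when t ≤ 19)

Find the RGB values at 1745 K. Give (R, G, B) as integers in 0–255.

t = 1745/100 = 17.45; the t ≤ 66 branch applies.
R = 255 by definition for t ≤ 66.
G = 99.47·ln 17.45 − 161.1 = 99.47·2.8593 − 161.1 = 123.319.
t = 17.45 ≤ 19, so B = 0.
Rounded: (255, 123, 0).

(255, 123, 0)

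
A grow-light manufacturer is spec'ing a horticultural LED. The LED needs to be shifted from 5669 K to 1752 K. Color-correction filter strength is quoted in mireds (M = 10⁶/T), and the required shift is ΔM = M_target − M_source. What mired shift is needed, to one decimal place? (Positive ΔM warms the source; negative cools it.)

+394.4 mireds

M_source = 10⁶/5669 = 176.398; M_target = 10⁶/1752 = 570.776.
ΔM = 570.776 − 176.398 = 394.378 → +394.4 mireds, a warming shift.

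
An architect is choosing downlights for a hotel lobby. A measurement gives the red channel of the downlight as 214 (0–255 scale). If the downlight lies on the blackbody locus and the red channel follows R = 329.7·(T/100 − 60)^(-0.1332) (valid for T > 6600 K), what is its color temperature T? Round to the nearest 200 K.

(t − 60)^(-0.1332) = 214/329.7 = 0.64907.
t − 60 = 0.64907^(1/-0.1332) = 0.64907^(-7.508) = 25.657, so t = 85.657.
T = 100·t = 8566 K → 8600 K to the nearest 200 K.

8600 K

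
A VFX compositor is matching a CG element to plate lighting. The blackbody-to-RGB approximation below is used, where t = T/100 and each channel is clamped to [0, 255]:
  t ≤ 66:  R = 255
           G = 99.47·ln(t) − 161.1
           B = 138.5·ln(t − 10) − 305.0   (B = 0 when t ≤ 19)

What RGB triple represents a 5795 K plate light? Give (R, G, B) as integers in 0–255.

(255, 243, 231)

t = 5795/100 = 57.95; the t ≤ 66 branch applies.
R = 255 by definition for t ≤ 66.
G = 99.47·ln 57.95 − 161.1 = 99.47·4.0596 − 161.1 = 242.706.
B = 138.5·ln(57.95 − 10) − 305.0 = 138.5·ln 47.95 − 305.0 = 138.5·3.8702 − 305.0 = 231.017.
Rounded: (255, 243, 231).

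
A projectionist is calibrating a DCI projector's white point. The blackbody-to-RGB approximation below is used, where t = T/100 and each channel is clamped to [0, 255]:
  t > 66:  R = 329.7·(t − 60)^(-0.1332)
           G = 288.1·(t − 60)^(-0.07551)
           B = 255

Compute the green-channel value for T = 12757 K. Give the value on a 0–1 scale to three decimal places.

0.822

t = 12757/100 = 127.57; the t > 66 branch applies.
G = 288.1·(127.57 − 60)^(-0.07551) = 288.1·67.57^(-0.07551) = 288.1·0.72750 = 209.594.
On a 0–1 scale: 209.594/255 = 0.8219 → 0.822.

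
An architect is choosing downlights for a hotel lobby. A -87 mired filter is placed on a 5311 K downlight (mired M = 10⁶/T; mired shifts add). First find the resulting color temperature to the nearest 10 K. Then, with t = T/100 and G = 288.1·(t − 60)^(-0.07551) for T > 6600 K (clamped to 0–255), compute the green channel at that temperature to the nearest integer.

219

M_in = 10⁶/5311 = 188.29; M_out = 188.29 + (-87) = 101.29.
T_out = 10⁶/101.29 = 9872.8 K → 9870 K; t = 98.7.
G = 288.1·(98.7 − 60)^(-0.07551) = 288.1·38.7^(-0.07551) = 288.1·0.75877 = 218.603.
Rounded: 219.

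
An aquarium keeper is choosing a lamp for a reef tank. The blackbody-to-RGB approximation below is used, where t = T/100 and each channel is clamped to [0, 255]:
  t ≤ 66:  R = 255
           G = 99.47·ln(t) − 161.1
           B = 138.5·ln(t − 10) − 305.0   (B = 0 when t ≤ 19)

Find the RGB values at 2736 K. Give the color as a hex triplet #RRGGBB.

t = 2736/100 = 27.36; the t ≤ 66 branch applies.
R = 255 by definition for t ≤ 66.
G = 99.47·ln 27.36 − 161.1 = 99.47·3.3091 − 161.1 = 168.054.
B = 138.5·ln(27.36 − 10) − 305.0 = 138.5·ln 17.36 − 305.0 = 138.5·2.8542 − 305.0 = 90.302.
Rounded: (255, 168, 90).
In hex: #FFA85A.

#FFA85A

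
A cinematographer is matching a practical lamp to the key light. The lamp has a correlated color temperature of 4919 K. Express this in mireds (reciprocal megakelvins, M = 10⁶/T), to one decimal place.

203.3 mireds

M = 10⁶ / 4919 = 203.293 → 203.3 mireds.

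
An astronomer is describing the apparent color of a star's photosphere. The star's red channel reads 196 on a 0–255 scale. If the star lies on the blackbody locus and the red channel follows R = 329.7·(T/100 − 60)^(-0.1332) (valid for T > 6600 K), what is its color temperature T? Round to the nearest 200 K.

11000 K

(t − 60)^(-0.1332) = 196/329.7 = 0.59448.
t − 60 = 0.59448^(1/-0.1332) = 0.59448^(-7.508) = 49.621, so t = 109.621.
T = 100·t = 10962 K → 11000 K to the nearest 200 K.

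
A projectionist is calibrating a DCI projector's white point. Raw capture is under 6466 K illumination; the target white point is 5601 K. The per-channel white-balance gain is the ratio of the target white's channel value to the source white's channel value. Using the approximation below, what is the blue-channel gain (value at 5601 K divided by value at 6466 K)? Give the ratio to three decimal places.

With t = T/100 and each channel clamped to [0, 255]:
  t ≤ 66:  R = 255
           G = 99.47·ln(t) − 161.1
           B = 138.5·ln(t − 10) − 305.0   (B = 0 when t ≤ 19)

0.904

At 6466 K (t = 64.66):
  B = 138.5·ln(64.66 − 10) − 305.0 = 138.5·ln 54.66 − 305.0 = 138.5·4.0011 − 305.0 = 249.157.
At 5601 K (t = 56.01):
  B = 138.5·ln(56.01 − 10) − 305.0 = 138.5·ln 46.01 − 305.0 = 138.5·3.8289 − 305.0 = 225.297.
Gain = 225.297 / 249.157 = 0.9042 → 0.904.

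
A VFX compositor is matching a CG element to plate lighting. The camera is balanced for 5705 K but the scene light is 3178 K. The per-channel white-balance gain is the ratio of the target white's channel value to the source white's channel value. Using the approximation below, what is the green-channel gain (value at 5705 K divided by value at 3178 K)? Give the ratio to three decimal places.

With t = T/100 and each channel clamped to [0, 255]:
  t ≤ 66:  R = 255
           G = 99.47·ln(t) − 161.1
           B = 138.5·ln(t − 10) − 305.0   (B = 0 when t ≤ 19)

1.318

At 3178 K (t = 31.78):
  G = 99.47·ln 31.78 − 161.1 = 99.47·3.4588 − 161.1 = 182.951.
At 5705 K (t = 57.05):
  G = 99.47·ln 57.05 − 161.1 = 99.47·4.0439 − 161.1 = 241.150.
Gain = 241.150 / 182.951 = 1.3181 → 1.318.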